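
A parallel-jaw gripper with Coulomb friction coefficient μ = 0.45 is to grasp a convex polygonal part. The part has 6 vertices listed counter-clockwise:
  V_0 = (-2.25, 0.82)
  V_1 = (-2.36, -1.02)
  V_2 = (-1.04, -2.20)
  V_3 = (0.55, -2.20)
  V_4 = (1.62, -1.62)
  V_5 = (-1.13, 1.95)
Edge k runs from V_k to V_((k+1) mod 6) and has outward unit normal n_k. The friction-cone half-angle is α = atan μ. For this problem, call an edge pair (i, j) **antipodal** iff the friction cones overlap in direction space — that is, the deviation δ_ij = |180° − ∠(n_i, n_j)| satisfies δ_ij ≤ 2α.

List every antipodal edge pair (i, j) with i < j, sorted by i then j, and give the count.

count = 4; pairs: (0,4), (1,4), (2,5), (3,5)

α = atan 0.45 = 24.23°;  2α = 48.46°
n_0 = (-0.9982, +0.0597)
n_1 = (-0.6665, -0.7455)
n_2 = (+0.0000, -1.0000)
n_3 = (+0.4765, -0.8791)
n_4 = (+0.7922, +0.6102)
n_5 = (-0.7102, +0.7040)
  (0,1): δ = 128.37°  ·
  (0,2): δ = 86.58°  ·
  (0,3): δ = 58.12°  ·
  (0,4): δ = 41.03°  ✓
  (0,5): δ = 138.68°  ·
  (1,2): δ = 138.21°  ·
  (1,3): δ = 109.75°  ·
  (1,4): δ = 10.60°  ✓
  (1,5): δ = 87.05°  ·
  (2,3): δ = 151.54°  ·
  (2,4): δ = 52.39°  ·
  (2,5): δ = 45.25°  ✓
  (3,4): δ = 80.85°  ·
  (3,5): δ = 16.79°  ✓
  (4,5): δ = 82.35°  ·
antipodal pairs: 4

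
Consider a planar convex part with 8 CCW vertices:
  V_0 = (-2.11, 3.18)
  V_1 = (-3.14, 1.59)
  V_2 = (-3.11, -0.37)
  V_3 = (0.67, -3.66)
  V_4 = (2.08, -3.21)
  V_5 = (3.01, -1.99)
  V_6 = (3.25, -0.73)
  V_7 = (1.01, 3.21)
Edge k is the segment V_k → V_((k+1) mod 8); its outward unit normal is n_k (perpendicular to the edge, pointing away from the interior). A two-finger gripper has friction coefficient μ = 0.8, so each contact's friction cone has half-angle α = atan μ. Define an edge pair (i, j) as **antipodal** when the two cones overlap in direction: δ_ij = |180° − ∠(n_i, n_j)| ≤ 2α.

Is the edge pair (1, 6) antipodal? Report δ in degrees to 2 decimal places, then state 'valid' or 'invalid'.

α = atan 0.8 = 38.66°;  2α = 77.32°
edge 1: e_1 = (+0.03, -1.96);  n_1 = (-0.9999, -0.0153)
edge 6: e_6 = (-2.24, +3.94);  n_6 = (+0.8693, +0.4942)
∠(n_1, n_6) = 151.26°
δ = |180° − 151.26°| = 28.74°
28.74° ≤ 2α = 77.32°  →  valid

δ = 28.74°, valid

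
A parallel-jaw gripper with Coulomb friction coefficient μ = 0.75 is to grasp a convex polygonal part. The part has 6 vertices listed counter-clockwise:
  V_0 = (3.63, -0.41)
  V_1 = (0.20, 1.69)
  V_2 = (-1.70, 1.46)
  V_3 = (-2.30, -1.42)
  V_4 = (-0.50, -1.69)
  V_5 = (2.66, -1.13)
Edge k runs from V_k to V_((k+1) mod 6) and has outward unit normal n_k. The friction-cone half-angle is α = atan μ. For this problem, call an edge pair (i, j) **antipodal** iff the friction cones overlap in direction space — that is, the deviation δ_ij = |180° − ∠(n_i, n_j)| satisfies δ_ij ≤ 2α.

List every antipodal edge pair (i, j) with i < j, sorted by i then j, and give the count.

count = 9; pairs: (0,2), (0,3), (0,4), (0,5), (1,3), (1,4), (1,5), (2,4), (2,5)

α = atan 0.75 = 36.87°;  2α = 73.74°
n_0 = (+0.5222, +0.8529)
n_1 = (-0.1202, +0.9928)
n_2 = (-0.9790, +0.2040)
n_3 = (-0.1483, -0.9889)
n_4 = (+0.1745, -0.9847)
n_5 = (+0.5960, -0.8030)
  (0,1): δ = 141.62°  ·
  (0,2): δ = 70.29°  ✓
  (0,3): δ = 22.95°  ✓
  (0,4): δ = 41.53°  ✓
  (0,5): δ = 68.06°  ✓
  (1,2): δ = 108.67°  ·
  (1,3): δ = 15.43°  ✓
  (1,4): δ = 3.15°  ✓
  (1,5): δ = 29.68°  ✓
  (2,3): δ = 86.76°  ·
  (2,4): δ = 68.18°  ✓
  (2,5): δ = 41.65°  ✓
  (3,4): δ = 161.42°  ·
  (3,5): δ = 134.88°  ·
  (4,5): δ = 153.46°  ·
antipodal pairs: 9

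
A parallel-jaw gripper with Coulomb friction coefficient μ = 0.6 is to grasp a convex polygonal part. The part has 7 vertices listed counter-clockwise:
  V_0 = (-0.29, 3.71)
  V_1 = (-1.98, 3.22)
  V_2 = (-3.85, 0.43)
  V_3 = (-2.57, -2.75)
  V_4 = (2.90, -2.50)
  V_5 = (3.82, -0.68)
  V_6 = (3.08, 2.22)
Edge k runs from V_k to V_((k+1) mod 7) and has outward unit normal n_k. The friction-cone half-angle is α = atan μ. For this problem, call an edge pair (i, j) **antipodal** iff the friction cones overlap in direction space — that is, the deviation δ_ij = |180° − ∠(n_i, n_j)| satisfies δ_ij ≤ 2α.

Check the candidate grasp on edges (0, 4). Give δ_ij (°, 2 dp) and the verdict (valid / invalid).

α = atan 0.6 = 30.96°;  2α = 61.93°
edge 0: e_0 = (-1.69, -0.49);  n_0 = (-0.2785, +0.9604)
edge 4: e_4 = (+0.92, +1.82);  n_4 = (+0.8925, -0.4511)
∠(n_0, n_4) = 132.99°
δ = |180° − 132.99°| = 47.01°
47.01° ≤ 2α = 61.93°  →  valid

δ = 47.01°, valid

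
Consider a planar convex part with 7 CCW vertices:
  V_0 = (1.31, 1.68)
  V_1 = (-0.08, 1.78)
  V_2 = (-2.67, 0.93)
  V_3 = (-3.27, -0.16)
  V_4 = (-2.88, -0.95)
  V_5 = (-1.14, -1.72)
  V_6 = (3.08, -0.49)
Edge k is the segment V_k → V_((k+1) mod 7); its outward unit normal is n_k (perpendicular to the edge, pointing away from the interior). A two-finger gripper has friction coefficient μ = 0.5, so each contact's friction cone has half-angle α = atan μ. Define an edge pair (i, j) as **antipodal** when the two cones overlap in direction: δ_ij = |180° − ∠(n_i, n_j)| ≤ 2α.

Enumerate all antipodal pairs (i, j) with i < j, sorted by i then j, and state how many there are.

α = atan 0.5 = 26.57°;  2α = 53.13°
n_0 = (+0.0718, +0.9974)
n_1 = (-0.3118, +0.9501)
n_2 = (-0.8760, +0.4822)
n_3 = (-0.8967, -0.4427)
n_4 = (-0.4047, -0.9145)
n_5 = (+0.2798, -0.9601)
n_6 = (+0.7749, +0.6321)
  (0,1): δ = 157.72°  ·
  (0,2): δ = 114.72°  ·
  (0,3): δ = 59.61°  ·
  (0,4): δ = 19.76°  ✓
  (0,5): δ = 20.36°  ✓
  (0,6): δ = 133.32°  ·
  (1,2): δ = 137.00°  ·
  (1,3): δ = 81.89°  ·
  (1,4): δ = 42.04°  ✓
  (1,5): δ = 1.92°  ✓
  (1,6): δ = 111.03°  ·
  (2,3): δ = 124.89°  ·
  (2,4): δ = 85.04°  ·
  (2,5): δ = 44.92°  ✓
  (2,6): δ = 68.03°  ·
  (3,4): δ = 140.14°  ·
  (3,5): δ = 100.02°  ·
  (3,6): δ = 12.93°  ✓
  (4,5): δ = 139.88°  ·
  (4,6): δ = 26.93°  ✓
  (5,6): δ = 67.05°  ·
antipodal pairs: 7

count = 7; pairs: (0,4), (0,5), (1,4), (1,5), (2,5), (3,6), (4,6)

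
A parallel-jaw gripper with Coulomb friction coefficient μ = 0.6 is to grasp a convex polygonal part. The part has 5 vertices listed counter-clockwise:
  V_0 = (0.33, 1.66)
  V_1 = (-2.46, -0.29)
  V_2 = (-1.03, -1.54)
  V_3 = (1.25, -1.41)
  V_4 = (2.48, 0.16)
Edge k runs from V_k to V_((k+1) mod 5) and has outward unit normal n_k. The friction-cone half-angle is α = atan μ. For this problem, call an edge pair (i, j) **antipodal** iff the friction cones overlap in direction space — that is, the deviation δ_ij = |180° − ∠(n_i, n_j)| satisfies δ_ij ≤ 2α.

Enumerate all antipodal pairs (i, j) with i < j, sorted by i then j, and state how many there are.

α = atan 0.6 = 30.96°;  2α = 61.93°
n_0 = (-0.5729, +0.8196)
n_1 = (-0.6581, -0.7529)
n_2 = (+0.0569, -0.9984)
n_3 = (+0.7872, -0.6167)
n_4 = (+0.5722, +0.8201)
  (0,1): δ = 76.11°  ·
  (0,2): δ = 31.69°  ✓
  (0,3): δ = 16.97°  ✓
  (0,4): δ = 110.15°  ·
  (1,2): δ = 135.58°  ·
  (1,3): δ = 86.92°  ·
  (1,4): δ = 6.26°  ✓
  (2,3): δ = 131.34°  ·
  (2,4): δ = 38.17°  ✓
  (3,4): δ = 86.83°  ·
antipodal pairs: 4

count = 4; pairs: (0,2), (0,3), (1,4), (2,4)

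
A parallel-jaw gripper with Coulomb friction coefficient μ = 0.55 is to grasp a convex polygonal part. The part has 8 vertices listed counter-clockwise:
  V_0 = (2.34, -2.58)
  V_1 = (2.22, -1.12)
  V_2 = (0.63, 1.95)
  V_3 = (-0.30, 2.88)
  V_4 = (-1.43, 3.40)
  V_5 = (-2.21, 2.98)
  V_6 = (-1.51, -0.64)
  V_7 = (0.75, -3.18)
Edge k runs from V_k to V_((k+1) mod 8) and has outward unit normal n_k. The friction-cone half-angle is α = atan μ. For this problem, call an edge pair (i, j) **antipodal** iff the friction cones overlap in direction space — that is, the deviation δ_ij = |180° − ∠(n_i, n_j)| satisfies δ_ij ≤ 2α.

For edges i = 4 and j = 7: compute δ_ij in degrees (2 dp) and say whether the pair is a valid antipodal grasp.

α = atan 0.55 = 28.81°;  2α = 57.62°
edge 4: e_4 = (-0.78, -0.42);  n_4 = (-0.4741, +0.8805)
edge 7: e_7 = (+1.59, +0.60);  n_7 = (+0.3531, -0.9356)
∠(n_4, n_7) = 172.37°
δ = |180° − 172.37°| = 7.63°
7.63° ≤ 2α = 57.62°  →  valid

δ = 7.63°, valid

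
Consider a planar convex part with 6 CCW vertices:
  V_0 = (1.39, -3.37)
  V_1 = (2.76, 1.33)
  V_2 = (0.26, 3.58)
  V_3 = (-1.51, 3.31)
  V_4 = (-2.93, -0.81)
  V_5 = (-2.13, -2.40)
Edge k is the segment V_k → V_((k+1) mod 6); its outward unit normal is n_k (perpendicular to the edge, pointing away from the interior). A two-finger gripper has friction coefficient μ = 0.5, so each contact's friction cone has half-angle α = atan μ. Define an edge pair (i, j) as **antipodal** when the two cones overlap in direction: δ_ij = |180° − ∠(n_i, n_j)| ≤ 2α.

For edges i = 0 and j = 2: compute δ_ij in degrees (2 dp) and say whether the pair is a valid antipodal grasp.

δ = 65.08°, invalid

α = atan 0.5 = 26.57°;  2α = 53.13°
edge 0: e_0 = (+1.37, +4.70);  n_0 = (+0.9600, -0.2798)
edge 2: e_2 = (-1.77, -0.27);  n_2 = (-0.1508, +0.9886)
∠(n_0, n_2) = 114.92°
δ = |180° − 114.92°| = 65.08°
65.08° > 2α = 53.13°  →  invalid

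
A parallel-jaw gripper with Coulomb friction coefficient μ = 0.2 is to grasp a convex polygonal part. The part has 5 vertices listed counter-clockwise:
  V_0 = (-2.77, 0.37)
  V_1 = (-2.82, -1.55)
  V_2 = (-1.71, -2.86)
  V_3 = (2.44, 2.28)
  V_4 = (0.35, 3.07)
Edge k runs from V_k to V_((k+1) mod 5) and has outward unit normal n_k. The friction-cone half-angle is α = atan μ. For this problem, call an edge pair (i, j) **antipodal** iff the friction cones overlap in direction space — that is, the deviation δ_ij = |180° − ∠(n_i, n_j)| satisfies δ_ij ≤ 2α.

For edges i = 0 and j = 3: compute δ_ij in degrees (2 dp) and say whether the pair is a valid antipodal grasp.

α = atan 0.2 = 11.31°;  2α = 22.62°
edge 0: e_0 = (-0.05, -1.92);  n_0 = (-0.9997, +0.0260)
edge 3: e_3 = (-2.09, +0.79);  n_3 = (+0.3536, +0.9354)
∠(n_0, n_3) = 109.21°
δ = |180° − 109.21°| = 70.79°
70.79° > 2α = 22.62°  →  invalid

δ = 70.79°, invalid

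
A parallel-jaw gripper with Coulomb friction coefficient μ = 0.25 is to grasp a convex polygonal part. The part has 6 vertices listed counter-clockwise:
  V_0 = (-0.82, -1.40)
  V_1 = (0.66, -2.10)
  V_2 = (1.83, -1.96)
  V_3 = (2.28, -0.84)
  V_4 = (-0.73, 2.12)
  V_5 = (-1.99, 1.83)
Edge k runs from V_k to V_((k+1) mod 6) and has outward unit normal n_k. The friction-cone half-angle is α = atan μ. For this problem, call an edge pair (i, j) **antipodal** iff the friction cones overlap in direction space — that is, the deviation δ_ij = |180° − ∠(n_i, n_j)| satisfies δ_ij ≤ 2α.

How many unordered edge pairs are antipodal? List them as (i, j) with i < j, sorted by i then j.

count = 3; pairs: (0,3), (1,4), (3,5)

α = atan 0.25 = 14.04°;  2α = 28.07°
n_0 = (-0.4276, -0.9040)
n_1 = (+0.1188, -0.9929)
n_2 = (+0.9279, -0.3728)
n_3 = (+0.7012, +0.7130)
n_4 = (-0.2243, +0.9745)
n_5 = (-0.9402, -0.3406)
  (0,1): δ = 147.86°  ·
  (0,2): δ = 86.58°  ·
  (0,3): δ = 19.21°  ✓
  (0,4): δ = 38.27°  ·
  (0,5): δ = 135.22°  ·
  (1,2): δ = 118.71°  ·
  (1,3): δ = 51.34°  ·
  (1,4): δ = 6.14°  ✓
  (1,5): δ = 103.09°  ·
  (2,3): δ = 112.63°  ·
  (2,4): δ = 55.15°  ·
  (2,5): δ = 41.80°  ·
  (3,4): δ = 122.52°  ·
  (3,5): δ = 25.57°  ✓
  (4,5): δ = 83.05°  ·
antipodal pairs: 3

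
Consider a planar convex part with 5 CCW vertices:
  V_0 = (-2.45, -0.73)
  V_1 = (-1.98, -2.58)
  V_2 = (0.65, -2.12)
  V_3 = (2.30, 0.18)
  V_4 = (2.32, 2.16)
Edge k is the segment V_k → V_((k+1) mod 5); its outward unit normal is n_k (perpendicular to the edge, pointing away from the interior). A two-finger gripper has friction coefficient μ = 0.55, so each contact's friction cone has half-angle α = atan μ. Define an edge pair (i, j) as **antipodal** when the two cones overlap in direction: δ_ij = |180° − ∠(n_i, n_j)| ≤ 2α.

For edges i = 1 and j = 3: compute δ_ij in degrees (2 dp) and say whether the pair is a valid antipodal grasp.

α = atan 0.55 = 28.81°;  2α = 57.62°
edge 1: e_1 = (+2.63, +0.46);  n_1 = (+0.1723, -0.9850)
edge 3: e_3 = (+0.02, +1.98);  n_3 = (+0.9999, -0.0101)
∠(n_1, n_3) = 79.50°
δ = |180° − 79.50°| = 100.50°
100.50° > 2α = 57.62°  →  invalid

δ = 100.50°, invalid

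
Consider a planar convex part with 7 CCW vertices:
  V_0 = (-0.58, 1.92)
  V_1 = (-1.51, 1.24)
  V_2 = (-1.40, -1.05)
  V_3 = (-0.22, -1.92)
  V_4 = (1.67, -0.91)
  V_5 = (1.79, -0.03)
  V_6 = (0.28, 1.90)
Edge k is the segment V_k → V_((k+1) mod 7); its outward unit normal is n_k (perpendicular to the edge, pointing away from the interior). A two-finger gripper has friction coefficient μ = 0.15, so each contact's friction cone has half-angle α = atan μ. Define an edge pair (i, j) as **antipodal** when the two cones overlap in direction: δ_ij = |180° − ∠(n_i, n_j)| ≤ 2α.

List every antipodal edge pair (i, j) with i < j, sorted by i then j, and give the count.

count = 3; pairs: (0,3), (1,4), (2,5)

α = atan 0.15 = 8.53°;  2α = 17.06°
n_0 = (-0.5902, +0.8072)
n_1 = (-0.9988, -0.0480)
n_2 = (-0.5934, -0.8049)
n_3 = (+0.4713, -0.8820)
n_4 = (+0.9908, -0.1351)
n_5 = (+0.7876, +0.6162)
n_6 = (+0.0232, +0.9997)
  (0,1): δ = 123.42°  ·
  (0,2): δ = 72.57°  ·
  (0,3): δ = 8.05°  ✓
  (0,4): δ = 46.06°  ·
  (0,5): δ = 91.87°  ·
  (0,6): δ = 142.49°  ·
  (1,2): δ = 129.15°  ·
  (1,3): δ = 64.63°  ·
  (1,4): δ = 10.52°  ✓
  (1,5): δ = 35.29°  ·
  (1,6): δ = 85.92°  ·
  (2,3): δ = 115.48°  ·
  (2,4): δ = 61.36°  ·
  (2,5): δ = 15.56°  ✓
  (2,6): δ = 35.07°  ·
  (3,4): δ = 125.88°  ·
  (3,5): δ = 80.08°  ·
  (3,6): δ = 29.45°  ·
  (4,5): δ = 134.20°  ·
  (4,6): δ = 83.57°  ·
  (5,6): δ = 129.37°  ·
antipodal pairs: 3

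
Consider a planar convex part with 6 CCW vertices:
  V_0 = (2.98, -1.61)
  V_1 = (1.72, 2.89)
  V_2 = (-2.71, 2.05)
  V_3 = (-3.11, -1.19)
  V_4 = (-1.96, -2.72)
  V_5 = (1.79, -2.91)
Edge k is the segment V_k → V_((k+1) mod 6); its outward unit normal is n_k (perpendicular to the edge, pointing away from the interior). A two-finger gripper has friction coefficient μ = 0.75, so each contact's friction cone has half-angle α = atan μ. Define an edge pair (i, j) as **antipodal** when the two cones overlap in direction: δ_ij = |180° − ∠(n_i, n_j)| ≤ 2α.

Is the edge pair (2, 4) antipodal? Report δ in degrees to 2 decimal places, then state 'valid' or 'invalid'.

δ = 85.86°, invalid

α = atan 0.75 = 36.87°;  2α = 73.74°
edge 2: e_2 = (-0.40, -3.24);  n_2 = (-0.9925, +0.1225)
edge 4: e_4 = (+3.75, -0.19);  n_4 = (-0.0506, -0.9987)
∠(n_2, n_4) = 94.14°
δ = |180° − 94.14°| = 85.86°
85.86° > 2α = 73.74°  →  invalid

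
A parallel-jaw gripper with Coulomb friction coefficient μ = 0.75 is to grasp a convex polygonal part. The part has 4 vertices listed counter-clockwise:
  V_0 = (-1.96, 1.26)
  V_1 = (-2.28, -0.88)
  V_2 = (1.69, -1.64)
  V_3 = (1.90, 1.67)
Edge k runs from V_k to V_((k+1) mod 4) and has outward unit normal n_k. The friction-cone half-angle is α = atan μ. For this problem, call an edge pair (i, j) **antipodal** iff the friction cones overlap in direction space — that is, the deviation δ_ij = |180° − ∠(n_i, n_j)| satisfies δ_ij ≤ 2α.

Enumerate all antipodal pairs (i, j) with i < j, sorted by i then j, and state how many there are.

α = atan 0.75 = 36.87°;  2α = 73.74°
n_0 = (-0.9890, +0.1479)
n_1 = (-0.1880, -0.9822)
n_2 = (+0.9980, -0.0633)
n_3 = (-0.1056, +0.9944)
  (0,1): δ = 92.33°  ·
  (0,2): δ = 4.87°  ✓
  (0,3): δ = 104.57°  ·
  (1,2): δ = 82.79°  ·
  (1,3): δ = 16.90°  ✓
  (2,3): δ = 80.31°  ·
antipodal pairs: 2

count = 2; pairs: (0,2), (1,3)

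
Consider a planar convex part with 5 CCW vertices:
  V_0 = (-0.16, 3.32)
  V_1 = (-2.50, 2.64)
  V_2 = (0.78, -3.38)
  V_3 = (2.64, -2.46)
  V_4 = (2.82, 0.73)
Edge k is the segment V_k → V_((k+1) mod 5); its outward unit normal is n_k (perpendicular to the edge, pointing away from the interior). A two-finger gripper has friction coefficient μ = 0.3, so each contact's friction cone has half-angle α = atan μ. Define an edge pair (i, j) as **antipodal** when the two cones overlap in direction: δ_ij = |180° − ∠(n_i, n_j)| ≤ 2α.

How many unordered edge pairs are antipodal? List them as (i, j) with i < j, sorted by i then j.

count = 3; pairs: (0,2), (1,3), (1,4)

α = atan 0.3 = 16.70°;  2α = 33.40°
n_0 = (-0.2791, +0.9603)
n_1 = (-0.8781, -0.4784)
n_2 = (+0.4434, -0.8963)
n_3 = (+0.9984, -0.0563)
n_4 = (+0.6560, +0.7548)
  (0,1): δ = 77.62°  ·
  (0,2): δ = 10.11°  ✓
  (0,3): δ = 70.57°  ·
  (0,4): δ = 122.80°  ·
  (1,2): δ = 92.27°  ·
  (1,3): δ = 31.81°  ✓
  (1,4): δ = 20.42°  ✓
  (2,3): δ = 119.55°  ·
  (2,4): δ = 67.31°  ·
  (3,4): δ = 127.77°  ·
antipodal pairs: 3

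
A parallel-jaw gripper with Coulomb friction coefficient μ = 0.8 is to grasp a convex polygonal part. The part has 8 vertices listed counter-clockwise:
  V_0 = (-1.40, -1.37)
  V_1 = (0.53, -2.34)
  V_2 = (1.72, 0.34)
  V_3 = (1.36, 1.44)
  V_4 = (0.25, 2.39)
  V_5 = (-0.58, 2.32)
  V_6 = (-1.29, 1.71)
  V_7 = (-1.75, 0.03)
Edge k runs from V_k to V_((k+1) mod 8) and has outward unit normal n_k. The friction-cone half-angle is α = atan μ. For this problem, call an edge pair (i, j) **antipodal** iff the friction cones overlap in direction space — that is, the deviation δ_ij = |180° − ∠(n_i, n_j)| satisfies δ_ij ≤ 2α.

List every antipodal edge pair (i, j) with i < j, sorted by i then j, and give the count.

count = 13; pairs: (0,2), (0,3), (0,4), (0,5), (1,4), (1,5), (1,6), (1,7), (2,5), (2,6), (2,7), (3,6), (3,7)

α = atan 0.8 = 38.66°;  2α = 77.32°
n_0 = (-0.4491, -0.8935)
n_1 = (+0.9140, -0.4058)
n_2 = (+0.9504, +0.3110)
n_3 = (+0.6502, +0.7597)
n_4 = (-0.0840, +0.9965)
n_5 = (-0.6517, +0.7585)
n_6 = (-0.9645, +0.2641)
n_7 = (-0.9701, -0.2425)
  (0,1): δ = 87.26°  ·
  (0,2): δ = 45.19°  ✓
  (0,3): δ = 13.88°  ✓
  (0,4): δ = 31.50°  ✓
  (0,5): δ = 67.35°  ✓
  (0,6): δ = 101.37°  ·
  (0,7): δ = 130.72°  ·
  (1,2): δ = 137.94°  ·
  (1,3): δ = 106.62°  ·
  (1,4): δ = 61.24°  ✓
  (1,5): δ = 25.39°  ✓
  (1,6): δ = 8.63°  ✓
  (1,7): δ = 37.98°  ✓
  (2,3): δ = 148.68°  ·
  (2,4): δ = 103.30°  ·
  (2,5): δ = 67.45°  ✓
  (2,6): δ = 33.43°  ✓
  (2,7): δ = 4.09°  ✓
  (3,4): δ = 134.62°  ·
  (3,5): δ = 98.77°  ·
  (3,6): δ = 64.75°  ✓
  (3,7): δ = 35.40°  ✓
  (4,5): δ = 144.15°  ·
  (4,6): δ = 110.13°  ·
  (4,7): δ = 80.78°  ·
  (5,6): δ = 145.98°  ·
  (5,7): δ = 116.63°  ·
  (6,7): δ = 150.65°  ·
antipodal pairs: 13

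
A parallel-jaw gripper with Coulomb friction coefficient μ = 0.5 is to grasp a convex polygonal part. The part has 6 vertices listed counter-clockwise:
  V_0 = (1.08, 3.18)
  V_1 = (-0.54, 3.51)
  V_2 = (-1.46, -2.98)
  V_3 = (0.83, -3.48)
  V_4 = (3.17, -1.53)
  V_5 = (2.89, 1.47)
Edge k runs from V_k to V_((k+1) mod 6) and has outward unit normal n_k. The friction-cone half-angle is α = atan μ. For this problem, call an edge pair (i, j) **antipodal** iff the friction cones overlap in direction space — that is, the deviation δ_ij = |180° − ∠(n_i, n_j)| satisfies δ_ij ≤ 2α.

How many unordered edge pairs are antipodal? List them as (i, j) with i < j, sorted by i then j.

α = atan 0.5 = 26.57°;  2α = 53.13°
n_0 = (+0.1996, +0.9799)
n_1 = (-0.9901, +0.1404)
n_2 = (-0.2133, -0.9770)
n_3 = (+0.6402, -0.7682)
n_4 = (+0.9957, +0.0929)
n_5 = (+0.6867, +0.7269)
  (0,1): δ = 86.55°  ·
  (0,2): δ = 0.80°  ✓
  (0,3): δ = 51.32°  ✓
  (0,4): δ = 106.85°  ·
  (0,5): δ = 148.14°  ·
  (1,2): δ = 94.25°  ·
  (1,3): δ = 42.13°  ✓
  (1,4): δ = 13.40°  ✓
  (1,5): δ = 54.70°  ·
  (2,3): δ = 127.88°  ·
  (2,4): δ = 72.35°  ·
  (2,5): δ = 31.06°  ✓
  (3,4): δ = 124.47°  ·
  (3,5): δ = 83.18°  ·
  (4,5): δ = 138.70°  ·
antipodal pairs: 5

count = 5; pairs: (0,2), (0,3), (1,3), (1,4), (2,5)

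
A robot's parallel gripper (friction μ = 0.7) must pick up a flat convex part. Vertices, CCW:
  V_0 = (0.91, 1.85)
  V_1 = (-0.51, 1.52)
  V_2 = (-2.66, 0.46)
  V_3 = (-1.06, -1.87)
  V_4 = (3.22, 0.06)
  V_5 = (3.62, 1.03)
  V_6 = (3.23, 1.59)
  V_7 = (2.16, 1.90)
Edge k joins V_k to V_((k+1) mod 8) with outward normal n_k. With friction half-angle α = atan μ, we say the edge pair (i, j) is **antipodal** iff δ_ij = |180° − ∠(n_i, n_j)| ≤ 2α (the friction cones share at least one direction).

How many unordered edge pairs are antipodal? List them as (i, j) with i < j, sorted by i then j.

α = atan 0.7 = 34.99°;  2α = 69.98°
n_0 = (-0.2264, +0.9740)
n_1 = (-0.4422, +0.8969)
n_2 = (-0.8244, -0.5661)
n_3 = (+0.4111, -0.9116)
n_4 = (+0.9245, -0.3812)
n_5 = (+0.8206, +0.5715)
n_6 = (+0.2783, +0.9605)
n_7 = (-0.0400, +0.9992)
  (0,1): δ = 166.84°  ·
  (0,2): δ = 68.61°  ✓
  (0,3): δ = 11.19°  ✓
  (0,4): δ = 54.51°  ✓
  (0,5): δ = 111.77°  ·
  (0,6): δ = 150.76°  ·
  (0,7): δ = 169.21°  ·
  (1,2): δ = 81.77°  ·
  (1,3): δ = 1.97°  ✓
  (1,4): δ = 41.35°  ✓
  (1,5): δ = 98.61°  ·
  (1,6): δ = 137.60°  ·
  (1,7): δ = 156.05°  ·
  (2,3): δ = 100.20°  ·
  (2,4): δ = 56.89°  ✓
  (2,5): δ = 0.38°  ✓
  (2,6): δ = 39.37°  ✓
  (2,7): δ = 57.81°  ✓
  (3,4): δ = 136.68°  ·
  (3,5): δ = 79.42°  ·
  (3,6): δ = 40.43°  ✓
  (3,7): δ = 21.98°  ✓
  (4,5): δ = 122.74°  ·
  (4,6): δ = 83.75°  ·
  (4,7): δ = 65.30°  ✓
  (5,6): δ = 141.01°  ·
  (5,7): δ = 122.56°  ·
  (6,7): δ = 161.55°  ·
antipodal pairs: 12

count = 12; pairs: (0,2), (0,3), (0,4), (1,3), (1,4), (2,4), (2,5), (2,6), (2,7), (3,6), (3,7), (4,7)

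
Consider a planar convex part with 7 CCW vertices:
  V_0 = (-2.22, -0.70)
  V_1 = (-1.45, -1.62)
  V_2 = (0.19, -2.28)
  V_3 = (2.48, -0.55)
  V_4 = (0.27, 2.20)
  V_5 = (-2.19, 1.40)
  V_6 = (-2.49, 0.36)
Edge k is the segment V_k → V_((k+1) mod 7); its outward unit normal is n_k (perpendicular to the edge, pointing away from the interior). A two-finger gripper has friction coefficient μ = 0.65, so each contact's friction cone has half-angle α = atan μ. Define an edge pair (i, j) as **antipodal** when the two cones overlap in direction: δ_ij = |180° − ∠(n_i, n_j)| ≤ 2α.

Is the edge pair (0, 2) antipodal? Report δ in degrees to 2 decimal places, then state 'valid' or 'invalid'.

α = atan 0.65 = 33.02°;  2α = 66.05°
edge 0: e_0 = (+0.77, -0.92);  n_0 = (-0.7669, -0.6418)
edge 2: e_2 = (+2.29, +1.73);  n_2 = (+0.6028, -0.7979)
∠(n_0, n_2) = 87.14°
δ = |180° − 87.14°| = 92.86°
92.86° > 2α = 66.05°  →  invalid

δ = 92.86°, invalid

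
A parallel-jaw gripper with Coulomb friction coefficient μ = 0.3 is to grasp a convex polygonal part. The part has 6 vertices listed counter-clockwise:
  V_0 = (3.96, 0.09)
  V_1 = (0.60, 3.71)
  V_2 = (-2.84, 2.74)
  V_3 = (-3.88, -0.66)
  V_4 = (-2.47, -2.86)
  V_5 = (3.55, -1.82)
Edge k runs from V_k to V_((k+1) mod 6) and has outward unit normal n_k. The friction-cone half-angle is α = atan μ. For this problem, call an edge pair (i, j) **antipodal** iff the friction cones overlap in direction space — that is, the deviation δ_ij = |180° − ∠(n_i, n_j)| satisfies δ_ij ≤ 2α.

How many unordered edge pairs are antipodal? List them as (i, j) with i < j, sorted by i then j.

count = 3; pairs: (0,3), (1,4), (2,5)

α = atan 0.3 = 16.70°;  2α = 33.40°
n_0 = (+0.7329, +0.6803)
n_1 = (-0.2714, +0.9625)
n_2 = (-0.9563, +0.2925)
n_3 = (-0.8419, -0.5396)
n_4 = (+0.1702, -0.9854)
n_5 = (+0.9777, -0.2099)
  (0,1): δ = 117.12°  ·
  (0,2): δ = 59.87°  ·
  (0,3): δ = 10.21°  ✓
  (0,4): δ = 56.93°  ·
  (0,5): δ = 125.02°  ·
  (1,2): δ = 122.76°  ·
  (1,3): δ = 73.09°  ·
  (1,4): δ = 5.95°  ✓
  (1,5): δ = 62.14°  ·
  (2,3): δ = 130.34°  ·
  (2,4): δ = 63.19°  ·
  (2,5): δ = 4.89°  ✓
  (3,4): δ = 112.85°  ·
  (3,5): δ = 44.77°  ·
  (4,5): δ = 111.92°  ·
antipodal pairs: 3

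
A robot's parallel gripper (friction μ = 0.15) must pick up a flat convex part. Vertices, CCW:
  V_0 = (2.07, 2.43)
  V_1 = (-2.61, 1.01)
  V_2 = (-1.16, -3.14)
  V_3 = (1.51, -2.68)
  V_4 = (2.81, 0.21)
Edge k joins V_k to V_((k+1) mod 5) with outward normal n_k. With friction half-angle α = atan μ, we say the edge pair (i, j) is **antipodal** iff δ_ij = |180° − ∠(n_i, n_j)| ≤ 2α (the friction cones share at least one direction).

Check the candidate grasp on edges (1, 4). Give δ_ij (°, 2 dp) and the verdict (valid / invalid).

δ = 0.82°, valid

α = atan 0.15 = 8.53°;  2α = 17.06°
edge 1: e_1 = (+1.45, -4.15);  n_1 = (-0.9440, -0.3298)
edge 4: e_4 = (-0.74, +2.22);  n_4 = (+0.9487, +0.3162)
∠(n_1, n_4) = 179.18°
δ = |180° − 179.18°| = 0.82°
0.82° ≤ 2α = 17.06°  →  valid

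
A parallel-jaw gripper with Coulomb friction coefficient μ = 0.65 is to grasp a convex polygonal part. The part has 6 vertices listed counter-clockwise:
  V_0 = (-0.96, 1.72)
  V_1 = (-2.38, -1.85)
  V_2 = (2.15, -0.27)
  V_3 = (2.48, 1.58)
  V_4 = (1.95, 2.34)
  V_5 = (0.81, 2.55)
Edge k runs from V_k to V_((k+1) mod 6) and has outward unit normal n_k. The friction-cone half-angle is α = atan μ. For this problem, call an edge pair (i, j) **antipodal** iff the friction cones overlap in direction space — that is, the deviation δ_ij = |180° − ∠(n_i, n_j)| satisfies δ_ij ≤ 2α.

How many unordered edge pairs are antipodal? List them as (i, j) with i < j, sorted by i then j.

count = 6; pairs: (0,1), (0,2), (0,3), (1,4), (1,5), (2,5)

α = atan 0.65 = 33.02°;  2α = 66.05°
n_0 = (-0.9292, +0.3696)
n_1 = (+0.3293, -0.9442)
n_2 = (+0.9845, -0.1756)
n_3 = (+0.8202, +0.5720)
n_4 = (+0.1812, +0.9835)
n_5 = (-0.4246, +0.9054)
  (0,1): δ = 49.08°  ✓
  (0,2): δ = 11.58°  ✓
  (0,3): δ = 56.58°  ✓
  (0,4): δ = 101.25°  ·
  (0,5): δ = 136.81°  ·
  (1,2): δ = 119.34°  ·
  (1,3): δ = 74.34°  ·
  (1,4): δ = 29.67°  ✓
  (1,5): δ = 5.90°  ✓
  (2,3): δ = 135.00°  ·
  (2,4): δ = 90.32°  ·
  (2,5): δ = 54.76°  ✓
  (3,4): δ = 135.33°  ·
  (3,5): δ = 99.77°  ·
  (4,5): δ = 144.44°  ·
antipodal pairs: 6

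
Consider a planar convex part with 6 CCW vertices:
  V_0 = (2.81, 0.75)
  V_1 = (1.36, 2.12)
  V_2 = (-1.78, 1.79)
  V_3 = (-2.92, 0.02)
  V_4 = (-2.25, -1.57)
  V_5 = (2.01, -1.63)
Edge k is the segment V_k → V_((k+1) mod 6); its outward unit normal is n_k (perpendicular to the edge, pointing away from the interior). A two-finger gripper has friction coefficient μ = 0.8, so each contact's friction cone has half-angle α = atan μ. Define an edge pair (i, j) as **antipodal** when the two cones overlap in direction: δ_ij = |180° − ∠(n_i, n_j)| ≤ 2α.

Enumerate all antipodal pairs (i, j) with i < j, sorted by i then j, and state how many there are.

α = atan 0.8 = 38.66°;  2α = 77.32°
n_0 = (+0.6868, +0.7269)
n_1 = (-0.1045, +0.9945)
n_2 = (-0.8407, +0.5415)
n_3 = (-0.9215, -0.3883)
n_4 = (-0.0141, -0.9999)
n_5 = (+0.9479, -0.3186)
  (0,1): δ = 130.63°  ·
  (0,2): δ = 79.41°  ·
  (0,3): δ = 23.78°  ✓
  (0,4): δ = 42.57°  ✓
  (0,5): δ = 114.80°  ·
  (1,2): δ = 128.78°  ·
  (1,3): δ = 73.15°  ✓
  (1,4): δ = 6.81°  ✓
  (1,5): δ = 65.42°  ✓
  (2,3): δ = 124.37°  ·
  (2,4): δ = 58.02°  ✓
  (2,5): δ = 14.21°  ✓
  (3,4): δ = 113.66°  ·
  (3,5): δ = 41.43°  ✓
  (4,5): δ = 107.77°  ·
antipodal pairs: 8

count = 8; pairs: (0,3), (0,4), (1,3), (1,4), (1,5), (2,4), (2,5), (3,5)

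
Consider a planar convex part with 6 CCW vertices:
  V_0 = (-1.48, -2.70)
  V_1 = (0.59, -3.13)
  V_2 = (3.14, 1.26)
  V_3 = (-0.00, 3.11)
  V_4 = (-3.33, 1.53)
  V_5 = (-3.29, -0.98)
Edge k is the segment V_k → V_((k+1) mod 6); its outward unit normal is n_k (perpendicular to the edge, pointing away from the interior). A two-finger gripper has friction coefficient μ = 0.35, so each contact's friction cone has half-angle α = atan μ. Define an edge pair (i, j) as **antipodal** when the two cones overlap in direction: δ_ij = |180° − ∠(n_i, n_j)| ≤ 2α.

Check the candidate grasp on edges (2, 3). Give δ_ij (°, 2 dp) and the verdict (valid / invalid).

α = atan 0.35 = 19.29°;  2α = 38.58°
edge 2: e_2 = (-3.14, +1.85);  n_2 = (+0.5076, +0.8616)
edge 3: e_3 = (-3.33, -1.58);  n_3 = (-0.4287, +0.9035)
∠(n_2, n_3) = 55.89°
δ = |180° − 55.89°| = 124.11°
124.11° > 2α = 38.58°  →  invalid

δ = 124.11°, invalid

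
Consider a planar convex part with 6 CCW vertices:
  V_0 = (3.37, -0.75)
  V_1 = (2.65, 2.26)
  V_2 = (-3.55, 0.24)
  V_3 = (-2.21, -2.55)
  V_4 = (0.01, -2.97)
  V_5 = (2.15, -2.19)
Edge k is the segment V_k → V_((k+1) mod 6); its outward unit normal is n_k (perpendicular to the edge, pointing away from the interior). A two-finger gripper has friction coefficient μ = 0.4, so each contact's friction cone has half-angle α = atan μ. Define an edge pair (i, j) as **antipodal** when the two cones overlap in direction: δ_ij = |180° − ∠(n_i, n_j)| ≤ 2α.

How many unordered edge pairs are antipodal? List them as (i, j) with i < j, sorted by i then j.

α = atan 0.4 = 21.80°;  2α = 43.60°
n_0 = (+0.9726, +0.2326)
n_1 = (-0.3098, +0.9508)
n_2 = (-0.9014, -0.4329)
n_3 = (-0.1859, -0.9826)
n_4 = (+0.3424, -0.9395)
n_5 = (+0.7630, -0.6464)
  (0,1): δ = 85.41°  ·
  (0,2): δ = 12.20°  ✓
  (0,3): δ = 65.83°  ·
  (0,4): δ = 96.57°  ·
  (0,5): δ = 126.28°  ·
  (1,2): δ = 82.39°  ·
  (1,3): δ = 28.76°  ✓
  (1,4): δ = 1.98°  ✓
  (1,5): δ = 31.68°  ✓
  (2,3): δ = 126.37°  ·
  (2,4): δ = 95.63°  ·
  (2,5): δ = 65.93°  ·
  (3,4): δ = 149.26°  ·
  (3,5): δ = 119.56°  ·
  (4,5): δ = 150.30°  ·
antipodal pairs: 4

count = 4; pairs: (0,2), (1,3), (1,4), (1,5)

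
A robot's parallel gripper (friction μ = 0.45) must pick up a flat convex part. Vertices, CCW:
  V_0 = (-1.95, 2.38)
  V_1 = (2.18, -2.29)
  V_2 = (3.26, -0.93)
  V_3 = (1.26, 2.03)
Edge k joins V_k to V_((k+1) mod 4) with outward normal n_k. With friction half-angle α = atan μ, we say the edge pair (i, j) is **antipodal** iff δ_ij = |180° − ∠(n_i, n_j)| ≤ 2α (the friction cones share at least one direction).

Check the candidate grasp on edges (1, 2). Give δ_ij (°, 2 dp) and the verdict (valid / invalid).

α = atan 0.45 = 24.23°;  2α = 48.46°
edge 1: e_1 = (+1.08, +1.36);  n_1 = (+0.7831, -0.6219)
edge 2: e_2 = (-2.00, +2.96);  n_2 = (+0.8286, +0.5599)
∠(n_1, n_2) = 72.50°
δ = |180° − 72.50°| = 107.50°
107.50° > 2α = 48.46°  →  invalid

δ = 107.50°, invalid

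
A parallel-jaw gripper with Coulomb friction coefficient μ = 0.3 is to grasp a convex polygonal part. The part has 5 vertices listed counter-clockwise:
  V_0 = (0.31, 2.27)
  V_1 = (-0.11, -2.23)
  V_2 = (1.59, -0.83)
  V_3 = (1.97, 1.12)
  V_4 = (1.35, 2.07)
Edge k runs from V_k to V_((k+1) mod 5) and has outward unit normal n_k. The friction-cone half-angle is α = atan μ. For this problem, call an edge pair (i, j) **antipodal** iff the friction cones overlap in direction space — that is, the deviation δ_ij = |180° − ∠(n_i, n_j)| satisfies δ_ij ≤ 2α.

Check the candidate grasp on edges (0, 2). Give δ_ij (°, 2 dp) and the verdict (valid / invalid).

α = atan 0.3 = 16.70°;  2α = 33.40°
edge 0: e_0 = (-0.42, -4.50);  n_0 = (-0.9957, +0.0929)
edge 2: e_2 = (+0.38, +1.95);  n_2 = (+0.9815, -0.1913)
∠(n_0, n_2) = 174.31°
δ = |180° − 174.31°| = 5.69°
5.69° ≤ 2α = 33.40°  →  valid

δ = 5.69°, valid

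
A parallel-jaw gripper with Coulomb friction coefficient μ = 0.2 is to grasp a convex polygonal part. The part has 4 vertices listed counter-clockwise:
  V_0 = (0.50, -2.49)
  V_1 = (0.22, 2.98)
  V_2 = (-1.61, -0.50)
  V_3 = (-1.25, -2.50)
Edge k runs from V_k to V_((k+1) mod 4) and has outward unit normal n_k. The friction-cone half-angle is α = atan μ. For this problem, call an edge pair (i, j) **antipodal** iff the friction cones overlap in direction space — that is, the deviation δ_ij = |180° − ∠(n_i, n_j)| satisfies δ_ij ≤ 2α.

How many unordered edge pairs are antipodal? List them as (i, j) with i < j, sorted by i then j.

α = atan 0.2 = 11.31°;  2α = 22.62°
n_0 = (+0.9987, +0.0511)
n_1 = (-0.8851, +0.4654)
n_2 = (-0.9842, -0.1772)
n_3 = (+0.0057, -1.0000)
  (0,1): δ = 30.67°  ·
  (0,2): δ = 7.27°  ✓
  (0,3): δ = 87.40°  ·
  (1,2): δ = 142.06°  ·
  (1,3): δ = 61.93°  ·
  (2,3): δ = 99.88°  ·
antipodal pairs: 1

count = 1; pairs: (0,2)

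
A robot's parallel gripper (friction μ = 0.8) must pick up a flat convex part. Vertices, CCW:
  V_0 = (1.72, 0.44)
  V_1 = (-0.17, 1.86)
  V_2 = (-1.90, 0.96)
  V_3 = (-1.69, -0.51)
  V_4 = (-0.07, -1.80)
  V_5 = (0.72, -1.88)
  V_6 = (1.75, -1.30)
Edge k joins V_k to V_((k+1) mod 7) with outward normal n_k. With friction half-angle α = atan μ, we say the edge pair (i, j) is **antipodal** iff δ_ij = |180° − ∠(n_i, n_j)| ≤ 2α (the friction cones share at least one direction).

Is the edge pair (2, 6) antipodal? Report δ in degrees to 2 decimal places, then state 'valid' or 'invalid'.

δ = 7.14°, valid

α = atan 0.8 = 38.66°;  2α = 77.32°
edge 2: e_2 = (+0.21, -1.47);  n_2 = (-0.9899, -0.1414)
edge 6: e_6 = (-0.03, +1.74);  n_6 = (+0.9999, +0.0172)
∠(n_2, n_6) = 172.86°
δ = |180° − 172.86°| = 7.14°
7.14° ≤ 2α = 77.32°  →  valid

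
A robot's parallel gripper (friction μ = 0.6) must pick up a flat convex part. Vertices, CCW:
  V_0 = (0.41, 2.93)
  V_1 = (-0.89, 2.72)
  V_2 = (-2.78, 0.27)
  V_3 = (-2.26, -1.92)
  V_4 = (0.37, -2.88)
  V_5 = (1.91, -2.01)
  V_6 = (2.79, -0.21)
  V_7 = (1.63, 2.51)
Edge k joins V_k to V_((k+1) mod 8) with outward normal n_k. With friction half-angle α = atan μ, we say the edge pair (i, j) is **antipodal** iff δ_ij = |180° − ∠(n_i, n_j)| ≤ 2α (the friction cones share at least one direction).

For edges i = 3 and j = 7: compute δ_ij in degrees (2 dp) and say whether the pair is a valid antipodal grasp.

α = atan 0.6 = 30.96°;  2α = 61.93°
edge 3: e_3 = (+2.63, -0.96);  n_3 = (-0.3429, -0.9394)
edge 7: e_7 = (-1.22, +0.42);  n_7 = (+0.3255, +0.9455)
∠(n_3, n_7) = 178.94°
δ = |180° − 178.94°| = 1.06°
1.06° ≤ 2α = 61.93°  →  valid

δ = 1.06°, valid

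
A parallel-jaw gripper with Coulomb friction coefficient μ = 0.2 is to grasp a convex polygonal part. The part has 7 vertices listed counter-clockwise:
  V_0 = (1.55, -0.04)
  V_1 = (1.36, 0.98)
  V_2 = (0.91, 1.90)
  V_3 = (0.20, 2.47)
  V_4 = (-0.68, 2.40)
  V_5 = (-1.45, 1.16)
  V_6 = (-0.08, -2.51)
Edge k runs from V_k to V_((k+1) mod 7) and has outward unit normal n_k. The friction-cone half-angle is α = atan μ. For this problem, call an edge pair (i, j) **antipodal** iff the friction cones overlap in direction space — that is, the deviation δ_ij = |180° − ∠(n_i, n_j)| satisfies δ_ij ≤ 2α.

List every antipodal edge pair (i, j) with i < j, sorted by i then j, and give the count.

α = atan 0.2 = 11.31°;  2α = 22.62°
n_0 = (+0.9831, +0.1831)
n_1 = (+0.8983, +0.4394)
n_2 = (+0.6260, +0.7798)
n_3 = (-0.0793, +0.9969)
n_4 = (-0.8495, +0.5275)
n_5 = (-0.9369, -0.3497)
n_6 = (+0.8346, -0.5508)
  (0,1): δ = 164.49°  ·
  (0,2): δ = 139.31°  ·
  (0,3): δ = 96.00°  ·
  (0,4): δ = 42.39°  ·
  (0,5): δ = 9.92°  ✓
  (0,6): δ = 136.03°  ·
  (1,2): δ = 154.82°  ·
  (1,3): δ = 111.52°  ·
  (1,4): δ = 57.90°  ·
  (1,5): δ = 5.59°  ✓
  (1,6): δ = 120.51°  ·
  (2,3): δ = 136.69°  ·
  (2,4): δ = 83.08°  ·
  (2,5): δ = 30.77°  ·
  (2,6): δ = 95.34°  ·
  (3,4): δ = 126.39°  ·
  (3,5): δ = 74.08°  ·
  (3,6): δ = 52.03°  ·
  (4,5): δ = 127.69°  ·
  (4,6): δ = 1.58°  ✓
  (5,6): δ = 53.89°  ·
antipodal pairs: 3

count = 3; pairs: (0,5), (1,5), (4,6)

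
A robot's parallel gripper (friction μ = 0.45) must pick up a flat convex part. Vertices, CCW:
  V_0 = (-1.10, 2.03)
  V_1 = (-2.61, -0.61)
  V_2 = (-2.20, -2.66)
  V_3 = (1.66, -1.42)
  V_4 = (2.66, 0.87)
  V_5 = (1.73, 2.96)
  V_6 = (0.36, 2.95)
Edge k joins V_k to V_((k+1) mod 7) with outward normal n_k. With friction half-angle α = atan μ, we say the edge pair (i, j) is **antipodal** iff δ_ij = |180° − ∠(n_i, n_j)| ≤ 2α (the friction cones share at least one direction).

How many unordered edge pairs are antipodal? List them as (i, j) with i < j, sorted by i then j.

count = 7; pairs: (0,2), (0,3), (1,3), (1,4), (2,5), (2,6), (3,6)

α = atan 0.45 = 24.23°;  2α = 48.46°
n_0 = (-0.8680, +0.4965)
n_1 = (-0.9806, -0.1961)
n_2 = (+0.3058, -0.9521)
n_3 = (+0.9164, -0.4002)
n_4 = (+0.9136, +0.4065)
n_5 = (-0.0073, +1.0000)
n_6 = (-0.5331, +0.8460)
  (0,1): δ = 138.92°  ·
  (0,2): δ = 42.42°  ✓
  (0,3): δ = 6.18°  ✓
  (0,4): δ = 53.76°  ·
  (0,5): δ = 120.19°  ·
  (0,6): δ = 151.98°  ·
  (1,2): δ = 83.50°  ·
  (1,3): δ = 34.90°  ✓
  (1,4): δ = 12.68°  ✓
  (1,5): δ = 79.11°  ·
  (1,6): δ = 110.91°  ·
  (2,3): δ = 131.40°  ·
  (2,4): δ = 83.82°  ·
  (2,5): δ = 17.39°  ✓
  (2,6): δ = 14.41°  ✓
  (3,4): δ = 132.42°  ·
  (3,5): δ = 65.99°  ·
  (3,6): δ = 34.19°  ✓
  (4,5): δ = 113.57°  ·
  (4,6): δ = 81.77°  ·
  (5,6): δ = 148.20°  ·
antipodal pairs: 7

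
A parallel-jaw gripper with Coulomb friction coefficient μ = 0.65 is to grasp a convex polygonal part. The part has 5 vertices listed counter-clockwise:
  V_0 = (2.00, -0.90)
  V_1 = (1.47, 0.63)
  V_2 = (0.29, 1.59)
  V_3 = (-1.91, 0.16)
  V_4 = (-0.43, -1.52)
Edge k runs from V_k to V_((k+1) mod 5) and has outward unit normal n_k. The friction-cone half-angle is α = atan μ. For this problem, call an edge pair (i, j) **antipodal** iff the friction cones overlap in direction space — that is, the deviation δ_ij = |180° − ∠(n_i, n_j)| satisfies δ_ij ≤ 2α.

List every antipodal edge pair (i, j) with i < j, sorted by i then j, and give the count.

α = atan 0.65 = 33.02°;  2α = 66.05°
n_0 = (+0.9449, +0.3273)
n_1 = (+0.6311, +0.7757)
n_2 = (-0.5450, +0.8384)
n_3 = (-0.7504, -0.6610)
n_4 = (+0.2472, -0.9690)
  (0,1): δ = 148.24°  ·
  (0,2): δ = 76.08°  ·
  (0,3): δ = 22.27°  ✓
  (0,4): δ = 85.21°  ·
  (1,2): δ = 107.85°  ·
  (1,3): δ = 9.49°  ✓
  (1,4): δ = 53.44°  ✓
  (2,3): δ = 81.65°  ·
  (2,4): δ = 18.71°  ✓
  (3,4): δ = 117.07°  ·
antipodal pairs: 4

count = 4; pairs: (0,3), (1,3), (1,4), (2,4)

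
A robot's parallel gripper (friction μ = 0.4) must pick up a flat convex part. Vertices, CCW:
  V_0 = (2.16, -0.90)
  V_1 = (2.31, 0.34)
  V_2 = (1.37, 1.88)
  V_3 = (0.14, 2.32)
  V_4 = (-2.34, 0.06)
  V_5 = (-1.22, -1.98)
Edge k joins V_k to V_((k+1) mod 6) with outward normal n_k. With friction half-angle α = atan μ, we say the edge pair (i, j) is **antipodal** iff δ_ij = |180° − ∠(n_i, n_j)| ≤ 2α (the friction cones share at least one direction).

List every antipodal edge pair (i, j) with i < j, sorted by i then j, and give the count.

α = atan 0.4 = 21.80°;  2α = 43.60°
n_0 = (+0.9928, -0.1201)
n_1 = (+0.8536, +0.5210)
n_2 = (+0.3368, +0.9416)
n_3 = (-0.6736, +0.7391)
n_4 = (-0.8766, -0.4813)
n_5 = (+0.3044, -0.9526)
  (0,1): δ = 141.70°  ·
  (0,2): δ = 102.79°  ·
  (0,3): δ = 40.76°  ✓
  (0,4): δ = 35.67°  ✓
  (0,5): δ = 114.62°  ·
  (1,2): δ = 141.08°  ·
  (1,3): δ = 79.06°  ·
  (1,4): δ = 2.63°  ✓
  (1,5): δ = 76.32°  ·
  (2,3): δ = 117.97°  ·
  (2,4): δ = 41.55°  ✓
  (2,5): δ = 37.40°  ✓
  (3,4): δ = 103.57°  ·
  (3,5): δ = 24.62°  ✓
  (4,5): δ = 101.05°  ·
antipodal pairs: 6

count = 6; pairs: (0,3), (0,4), (1,4), (2,4), (2,5), (3,5)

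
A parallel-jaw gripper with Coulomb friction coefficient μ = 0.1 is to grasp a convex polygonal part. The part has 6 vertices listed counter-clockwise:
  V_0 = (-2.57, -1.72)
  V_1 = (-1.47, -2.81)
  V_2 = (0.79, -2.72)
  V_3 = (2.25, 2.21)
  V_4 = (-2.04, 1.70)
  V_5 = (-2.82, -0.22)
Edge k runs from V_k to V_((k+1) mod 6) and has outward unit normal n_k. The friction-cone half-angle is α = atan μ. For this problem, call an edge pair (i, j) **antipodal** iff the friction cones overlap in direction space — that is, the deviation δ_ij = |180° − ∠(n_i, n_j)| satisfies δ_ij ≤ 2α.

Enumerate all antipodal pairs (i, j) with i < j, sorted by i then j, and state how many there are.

count = 2; pairs: (1,3), (2,4)

α = atan 0.1 = 5.71°;  2α = 11.42°
n_0 = (-0.7039, -0.7103)
n_1 = (+0.0398, -0.9992)
n_2 = (+0.9588, -0.2840)
n_3 = (-0.1180, +0.9930)
n_4 = (-0.9265, +0.3764)
n_5 = (-0.9864, -0.1644)
  (0,1): δ = 132.98°  ·
  (0,2): δ = 61.76°  ·
  (0,3): δ = 51.52°  ·
  (0,4): δ = 112.63°  ·
  (0,5): δ = 144.20°  ·
  (1,2): δ = 108.78°  ·
  (1,3): δ = 4.50°  ✓
  (1,4): δ = 65.61°  ·
  (1,5): δ = 97.18°  ·
  (2,3): δ = 66.72°  ·
  (2,4): δ = 5.61°  ✓
  (2,5): δ = 25.96°  ·
  (3,4): δ = 118.89°  ·
  (3,5): δ = 87.32°  ·
  (4,5): δ = 148.43°  ·
antipodal pairs: 2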